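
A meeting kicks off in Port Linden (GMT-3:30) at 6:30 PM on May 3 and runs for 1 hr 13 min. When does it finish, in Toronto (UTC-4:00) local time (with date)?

7:13 PM on May 3

Convert start to UTC: 6:30 PM + 3:30 = 10:00 PM UTC on May 3.
Add 1 hour and 13 minutes duration → 11:13 PM UTC.
Toronto is UTC−4:00, so local end time = 11:13 PM − 4:00 = 7:13 PM on May 3.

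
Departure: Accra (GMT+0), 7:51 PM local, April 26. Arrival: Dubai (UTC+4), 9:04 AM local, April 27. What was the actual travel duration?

Departure is already UTC: 7:51 PM on Apr 26.
Arrival in UTC: 9:04 AM − 4:00 = 5:04 AM on Apr 27.
Elapsed = 5:04 AM − 7:51 PM (+1 day) = 9 hours 13 minutes.

9 hours 13 minutes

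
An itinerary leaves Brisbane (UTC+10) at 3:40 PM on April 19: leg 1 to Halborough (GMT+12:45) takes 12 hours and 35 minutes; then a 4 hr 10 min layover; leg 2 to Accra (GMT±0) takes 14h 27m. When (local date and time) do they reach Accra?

Convert departure to UTC: 3:40 PM − 10:00 = 5:40 AM UTC on Apr 19.
Add 12 hours 35 minutes leg 1 → 6:15 PM UTC.
Add 4 hours and 10 minutes layover in Halborough → 10:25 PM UTC.
Add 14 hours and 27 minutes leg 2 → 12:52 PM UTC (Apr 20).
Accra is UTC+0, so local arrival is the same: 12:52 PM on Apr 20.

12:52 PM on Apr 20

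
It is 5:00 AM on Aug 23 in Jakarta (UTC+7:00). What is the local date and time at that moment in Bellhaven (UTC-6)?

In UTC: 5:00 AM − 7:00 = 10:00 PM on Aug 22.
Bellhaven is UTC−6:00: 10:00 PM − 6:00 = 4:00 PM on Aug 22.

4:00 PM on August 22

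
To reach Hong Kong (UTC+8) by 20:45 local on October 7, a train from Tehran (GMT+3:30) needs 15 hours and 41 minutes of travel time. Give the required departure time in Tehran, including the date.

Target arrival in UTC: 20:45 − 8:00 = 12:45 on Oct 7.
Subtract 15 hours 41 minutes → departure 21:04 UTC on Oct 6.
Tehran is UTC+3:30: 21:04 + 3:30 = 00:34 on Oct 7.

00:34 on October 7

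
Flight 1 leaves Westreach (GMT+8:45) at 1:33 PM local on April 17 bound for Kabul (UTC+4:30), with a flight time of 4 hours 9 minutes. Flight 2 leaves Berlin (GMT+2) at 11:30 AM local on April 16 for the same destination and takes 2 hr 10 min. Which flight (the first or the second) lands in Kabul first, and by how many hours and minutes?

the second, by 21 hours 17 minutes

Flight 1 in UTC: 1:33 PM − 8:45 = 4:48 AM on Apr 17.
+4 hours 9 minutes → arrive 8:57 AM UTC on Apr 17.
Flight 2 in UTC: 11:30 AM − 2:00 = 9:30 AM on Apr 16.
+2 hours 10 minutes → arrive 11:40 AM UTC on Apr 16.
Flight 2 lands earlier by 21 hours 17 minutes.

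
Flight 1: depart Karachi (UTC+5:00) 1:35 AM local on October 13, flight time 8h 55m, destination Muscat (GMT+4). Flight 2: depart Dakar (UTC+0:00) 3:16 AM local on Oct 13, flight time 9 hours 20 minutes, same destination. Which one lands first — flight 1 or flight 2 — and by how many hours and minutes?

Flight 1 in UTC: 1:35 AM − 5:00 = 8:35 PM on Oct 12.
+8 hours 55 minutes → arrive 5:30 AM UTC on Oct 13.
Flight 2 departs at 3:16 AM UTC (Oct 13).
+9 hours 20 minutes → arrive 12:36 PM UTC on Oct 13.
Flight 1 lands earlier by 7 hours 6 minutes.

the first, by 7 hours 6 minutes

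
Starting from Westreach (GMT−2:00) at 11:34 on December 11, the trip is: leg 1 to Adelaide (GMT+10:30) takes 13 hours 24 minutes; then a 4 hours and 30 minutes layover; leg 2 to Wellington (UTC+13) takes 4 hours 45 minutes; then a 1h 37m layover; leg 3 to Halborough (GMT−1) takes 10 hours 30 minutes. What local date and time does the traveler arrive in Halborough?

Convert departure to UTC: 11:34 + 2:00 = 13:34 UTC on Dec 11.
Add 13 hours 24 minutes leg 1 → 02:58 UTC (Dec 12).
Add 4 hours and 30 minutes layover in Adelaide → 07:28 UTC.
Add 4 hours and 45 minutes leg 2 → 12:13 UTC.
Add 1 hour and 37 minutes layover in Wellington → 13:50 UTC.
Add 10 hours and 30 minutes leg 3 → 00:20 UTC (Dec 13).
Halborough is UTC−1:00, so local arrival = 00:20 − 1:00 = 23:20 on Dec 12.

23:20 on December 12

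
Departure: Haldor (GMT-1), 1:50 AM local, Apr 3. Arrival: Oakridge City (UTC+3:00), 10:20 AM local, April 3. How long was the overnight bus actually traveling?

Departure in UTC: 1:50 AM + 1:00 = 2:50 AM on Apr 3.
Arrival in UTC: 10:20 AM − 3:00 = 7:20 AM on Apr 3.
Elapsed = 7:20 AM − 2:50 AM = 4 hours 30 minutes.

4 hours 30 minutes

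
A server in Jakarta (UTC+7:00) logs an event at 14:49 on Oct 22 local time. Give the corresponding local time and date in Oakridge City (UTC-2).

In UTC: 14:49 − 7:00 = 07:49 on Oct 22.
Oakridge City is UTC−2:00: 07:49 − 2:00 = 05:49 on Oct 22.

05:49 on Oct 22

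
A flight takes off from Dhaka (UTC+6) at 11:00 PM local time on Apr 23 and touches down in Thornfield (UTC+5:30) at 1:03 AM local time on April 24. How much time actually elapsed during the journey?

Departure in UTC: 11:00 PM − 6:00 = 5:00 PM on Apr 23.
Arrival in UTC: 1:03 AM − 5:30 = 7:33 PM on Apr 23.
Elapsed = 7:33 PM − 5:00 PM = 2 hours 33 minutes.

2 hours 33 minutes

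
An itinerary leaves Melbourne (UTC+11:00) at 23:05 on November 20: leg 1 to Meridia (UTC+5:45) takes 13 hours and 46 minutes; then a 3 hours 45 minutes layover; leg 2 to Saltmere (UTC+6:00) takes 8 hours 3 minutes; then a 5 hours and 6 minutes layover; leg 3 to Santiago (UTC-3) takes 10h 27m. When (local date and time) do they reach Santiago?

02:12 on November 22

Convert departure to UTC: 23:05 − 11:00 = 12:05 UTC on Nov 20.
Add 13 hours 46 minutes leg 1 → 01:51 UTC (Nov 21).
Add 3 hours and 45 minutes layover in Meridia → 05:36 UTC.
Add 8 hours 3 minutes leg 2 → 13:39 UTC.
Add 5 hours and 6 minutes layover in Saltmere → 18:45 UTC.
Add 10 hours and 27 minutes leg 3 → 05:12 UTC (Nov 22).
Santiago is UTC−3:00, so local arrival = 05:12 − 3:00 = 02:12 on Nov 22.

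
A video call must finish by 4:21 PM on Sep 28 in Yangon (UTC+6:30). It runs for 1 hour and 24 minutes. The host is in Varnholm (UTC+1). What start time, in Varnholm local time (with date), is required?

Target end time in UTC: 4:21 PM − 6:30 = 9:51 AM on Sep 28.
Subtract 1 hour and 24 minutes → start 8:27 AM UTC on Sep 28.
Varnholm is UTC+1:00: 8:27 AM + 1:00 = 9:27 AM on Sep 28.

9:27 AM on September 28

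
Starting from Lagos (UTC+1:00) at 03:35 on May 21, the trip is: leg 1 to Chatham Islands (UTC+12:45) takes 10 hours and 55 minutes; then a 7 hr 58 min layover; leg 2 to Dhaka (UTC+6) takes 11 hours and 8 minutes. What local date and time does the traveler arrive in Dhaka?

Convert departure to UTC: 03:35 − 1:00 = 02:35 UTC on May 21.
Add 10 hours 55 minutes leg 1 → 13:30 UTC.
Add 7 hours 58 minutes layover in Chatham Islands → 21:28 UTC.
Add 11 hours 8 minutes leg 2 → 08:36 UTC (May 22).
Dhaka is UTC+6:00, so local arrival = 08:36 + 6:00 = 14:36 on May 22.

14:36 on May 22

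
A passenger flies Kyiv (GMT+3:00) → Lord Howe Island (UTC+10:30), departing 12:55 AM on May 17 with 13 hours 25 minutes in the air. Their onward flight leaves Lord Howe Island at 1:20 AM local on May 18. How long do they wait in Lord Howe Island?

3 hours 30 minutes

Convert departure to UTC: 12:55 AM − 3:00 = 9:55 PM UTC on May 16.
Add 13 hours and 25 minutes flight time → 11:20 AM UTC (May 17).
Lord Howe Island is UTC+10:30, so local arrival = 11:20 AM + 10:30 = 9:50 PM on May 17.
Layover = 1:20 AM − 9:50 PM (+1 day) = 3 hours 30 minutes.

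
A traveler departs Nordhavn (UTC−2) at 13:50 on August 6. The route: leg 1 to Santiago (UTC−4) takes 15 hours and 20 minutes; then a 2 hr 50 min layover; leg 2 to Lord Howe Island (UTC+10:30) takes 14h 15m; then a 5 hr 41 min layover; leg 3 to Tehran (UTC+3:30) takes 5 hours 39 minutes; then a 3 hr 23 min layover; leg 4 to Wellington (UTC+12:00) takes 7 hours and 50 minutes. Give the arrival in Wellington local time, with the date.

10:48 on Aug 9

Convert departure to UTC: 13:50 + 2:00 = 15:50 UTC on Aug 6.
Add 15 hours and 20 minutes leg 1 → 07:10 UTC (Aug 7).
Add 2 hours and 50 minutes layover in Santiago → 10:00 UTC.
Add 14 hours and 15 minutes leg 2 → 00:15 UTC (Aug 8).
Add 5 hours and 41 minutes layover in Lord Howe Island → 05:56 UTC.
Add 5 hours and 39 minutes leg 3 → 11:35 UTC.
Add 3 hours 23 minutes layover in Tehran → 14:58 UTC.
Add 7 hours and 50 minutes leg 4 → 22:48 UTC.
Wellington is UTC+12:00, so local arrival = 22:48 + 12:00 = 10:48 on Aug 9.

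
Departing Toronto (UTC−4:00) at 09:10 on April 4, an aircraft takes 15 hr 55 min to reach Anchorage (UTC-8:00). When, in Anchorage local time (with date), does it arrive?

21:05 on April 4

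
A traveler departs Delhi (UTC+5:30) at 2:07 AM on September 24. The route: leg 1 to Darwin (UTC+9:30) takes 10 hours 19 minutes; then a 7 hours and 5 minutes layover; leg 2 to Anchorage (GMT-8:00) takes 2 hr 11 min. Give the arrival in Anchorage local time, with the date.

8:12 AM on Sep 24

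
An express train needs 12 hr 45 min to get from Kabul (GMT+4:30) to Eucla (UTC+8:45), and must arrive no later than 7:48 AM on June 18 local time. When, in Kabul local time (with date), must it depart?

Target arrival in UTC: 7:48 AM − 8:45 = 11:03 PM on Jun 17.
Subtract 12 hours 45 minutes → departure 10:18 AM UTC on Jun 17.
Kabul is UTC+4:30: 10:18 AM + 4:30 = 2:48 PM on Jun 17.

2:48 PM on Jun 17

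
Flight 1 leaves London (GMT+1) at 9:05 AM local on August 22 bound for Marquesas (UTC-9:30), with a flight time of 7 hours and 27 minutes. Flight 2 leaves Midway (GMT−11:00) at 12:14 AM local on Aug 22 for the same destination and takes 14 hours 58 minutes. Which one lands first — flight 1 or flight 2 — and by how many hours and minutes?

the first, by 10 hours 40 minutes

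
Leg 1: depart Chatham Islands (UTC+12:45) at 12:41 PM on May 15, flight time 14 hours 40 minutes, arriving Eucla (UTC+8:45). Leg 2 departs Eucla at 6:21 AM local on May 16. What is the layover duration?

7 hours

Convert departure to UTC: 12:41 PM − 12:45 = 11:56 PM UTC on May 14.
Add 14 hours 40 minutes flight time → 2:36 PM UTC (May 15).
Eucla is UTC+8:45, so local arrival = 2:36 PM + 8:45 = 11:21 PM on May 15.
Layover = 6:21 AM − 11:21 PM (+1 day) = 7 hours.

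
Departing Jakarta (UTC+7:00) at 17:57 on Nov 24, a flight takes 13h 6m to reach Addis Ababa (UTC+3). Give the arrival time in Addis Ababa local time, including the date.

03:03 on November 25

Addis Ababa is 4:00 behind Jakarta.
After 13 hours 6 minutes it is 07:03 (Nov 25) in Jakarta.
Shift by the zone difference: 07:03 − 4:00 = 03:03 on Nov 25 in Addis Ababa.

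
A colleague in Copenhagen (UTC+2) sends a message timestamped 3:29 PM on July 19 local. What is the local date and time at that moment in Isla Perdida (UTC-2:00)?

Isla Perdida is 4:00 behind Copenhagen.
Shift by the zone difference: 3:29 PM − 4:00 = 11:29 AM on Jul 19 in Isla Perdida.

11:29 AM on Jul 19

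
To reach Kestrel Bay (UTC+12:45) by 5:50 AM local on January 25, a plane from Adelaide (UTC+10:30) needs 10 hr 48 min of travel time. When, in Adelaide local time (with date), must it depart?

Target arrival in UTC: 5:50 AM − 12:45 = 5:05 PM on Jan 24.
Subtract 10 hours 48 minutes → departure 6:17 AM UTC on Jan 24.
Adelaide is UTC+10:30: 6:17 AM + 10:30 = 4:47 PM on Jan 24.

4:47 PM on Jan 24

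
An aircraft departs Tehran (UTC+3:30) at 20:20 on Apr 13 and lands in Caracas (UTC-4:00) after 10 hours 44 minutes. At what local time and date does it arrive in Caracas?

23:34 on Apr 13

Convert departure to UTC: 20:20 − 3:30 = 16:50 UTC on Apr 13.
Add 10 hours and 44 minutes travel time → 03:34 UTC (Apr 14).
Caracas is UTC−4:00, so local arrival = 03:34 − 4:00 = 23:34 on Apr 13.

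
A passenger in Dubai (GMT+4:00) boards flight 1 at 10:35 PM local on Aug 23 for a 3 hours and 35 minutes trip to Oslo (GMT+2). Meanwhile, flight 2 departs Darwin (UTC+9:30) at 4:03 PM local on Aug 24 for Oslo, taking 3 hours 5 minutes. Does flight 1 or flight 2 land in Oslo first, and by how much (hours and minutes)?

the first, by 11 hours 28 minutes

Flight 1 in UTC: 10:35 PM − 4:00 = 6:35 PM on Aug 23.
+3 hours and 35 minutes → arrive 10:10 PM UTC on Aug 23.
Flight 2 in UTC: 4:03 PM − 9:30 = 6:33 AM on Aug 24.
+3 hours 5 minutes → arrive 9:38 AM UTC on Aug 24.
Flight 1 lands earlier by 11 hours 28 minutes.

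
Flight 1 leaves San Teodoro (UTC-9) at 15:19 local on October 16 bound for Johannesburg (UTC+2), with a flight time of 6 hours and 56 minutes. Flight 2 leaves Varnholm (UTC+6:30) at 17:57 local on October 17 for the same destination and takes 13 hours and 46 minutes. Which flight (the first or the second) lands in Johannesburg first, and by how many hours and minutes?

Flight 1 in UTC: 15:19 + 9:00 = 00:19 on Oct 17.
+6 hours and 56 minutes → arrive 07:15 UTC on Oct 17.
Flight 2 in UTC: 17:57 − 6:30 = 11:27 on Oct 17.
+13 hours and 46 minutes → arrive 01:13 UTC on Oct 18.
Flight 1 lands earlier by 17 hours 58 minutes.

the first, by 17 hours 58 minutes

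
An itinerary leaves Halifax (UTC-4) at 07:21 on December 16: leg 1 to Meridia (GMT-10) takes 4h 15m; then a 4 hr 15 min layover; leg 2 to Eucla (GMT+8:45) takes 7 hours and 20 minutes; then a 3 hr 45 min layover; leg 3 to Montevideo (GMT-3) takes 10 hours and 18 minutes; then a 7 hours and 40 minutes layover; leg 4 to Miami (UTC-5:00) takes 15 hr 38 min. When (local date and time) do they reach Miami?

11:32 on December 18

Convert departure to UTC: 07:21 + 4:00 = 11:21 UTC on Dec 16.
Add 4 hours and 15 minutes leg 1 → 15:36 UTC.
Add 4 hours and 15 minutes layover in Meridia → 19:51 UTC.
Add 7 hours and 20 minutes leg 2 → 03:11 UTC (Dec 17).
Add 3 hours 45 minutes layover in Eucla → 06:56 UTC.
Add 10 hours 18 minutes leg 3 → 17:14 UTC.
Add 7 hours 40 minutes layover in Montevideo → 00:54 UTC (Dec 18).
Add 15 hours 38 minutes leg 4 → 16:32 UTC.
Miami is UTC−5:00, so local arrival = 16:32 − 5:00 = 11:32 on Dec 18.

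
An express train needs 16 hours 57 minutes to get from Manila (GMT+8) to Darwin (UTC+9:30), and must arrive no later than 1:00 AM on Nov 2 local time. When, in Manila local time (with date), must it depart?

Target arrival in UTC: 1:00 AM − 9:30 = 3:30 PM on Nov 1.
Subtract 16 hours and 57 minutes → departure 10:33 PM UTC on Oct 31.
Manila is UTC+8:00: 10:33 PM + 8:00 = 6:33 AM on Nov 1.

6:33 AM on November 1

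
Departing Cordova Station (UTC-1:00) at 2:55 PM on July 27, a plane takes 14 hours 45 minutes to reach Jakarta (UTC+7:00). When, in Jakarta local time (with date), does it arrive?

Convert departure to UTC: 2:55 PM + 1:00 = 3:55 PM UTC on Jul 27.
Add 14 hours 45 minutes travel time → 6:40 AM UTC (Jul 28).
Jakarta is UTC+7:00, so local arrival = 6:40 AM + 7:00 = 1:40 PM on Jul 28.

1:40 PM on Jul 28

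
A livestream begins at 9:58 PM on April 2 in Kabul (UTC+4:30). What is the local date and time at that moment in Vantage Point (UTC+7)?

12:28 AM on April 3

Vantage Point is 2:30 ahead of Kabul.
Shift by the zone difference: 9:58 PM + 2:30 = 12:28 AM on Apr 3 in Vantage Point.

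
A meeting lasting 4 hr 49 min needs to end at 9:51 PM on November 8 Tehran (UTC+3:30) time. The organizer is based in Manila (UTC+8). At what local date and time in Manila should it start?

Target end time in UTC: 9:51 PM − 3:30 = 6:21 PM on Nov 8.
Subtract 4 hours and 49 minutes → start 1:32 PM UTC on Nov 8.
Manila is UTC+8:00: 1:32 PM + 8:00 = 9:32 PM on Nov 8.

9:32 PM on November 8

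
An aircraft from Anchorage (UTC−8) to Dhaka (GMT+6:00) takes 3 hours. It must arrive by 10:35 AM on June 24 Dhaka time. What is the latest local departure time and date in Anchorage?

Target arrival in UTC: 10:35 AM − 6:00 = 4:35 AM on Jun 24.
Subtract 3 hours → departure 1:35 AM UTC on Jun 24.
Anchorage is UTC−8:00: 1:35 AM − 8:00 = 5:35 PM on Jun 23.

5:35 PM on June 23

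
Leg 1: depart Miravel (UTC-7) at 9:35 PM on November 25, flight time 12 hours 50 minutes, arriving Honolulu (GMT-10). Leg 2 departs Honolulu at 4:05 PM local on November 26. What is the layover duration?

8 hours 40 minutes

Convert departure to UTC: 9:35 PM + 7:00 = 4:35 AM UTC on Nov 26.
Add 12 hours and 50 minutes flight time → 5:25 PM UTC.
Honolulu is UTC−10:00, so local arrival = 5:25 PM − 10:00 = 7:25 AM on Nov 26.
Layover = 4:05 PM − 7:25 AM = 8 hours 40 minutes.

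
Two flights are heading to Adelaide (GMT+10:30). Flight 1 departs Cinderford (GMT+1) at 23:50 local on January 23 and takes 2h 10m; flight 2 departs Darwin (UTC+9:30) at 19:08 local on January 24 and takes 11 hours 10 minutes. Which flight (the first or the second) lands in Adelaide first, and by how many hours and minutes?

the first, by 19 hours 48 minutes

Flight 1 in UTC: 23:50 − 1:00 = 22:50 on Jan 23.
+2 hours 10 minutes → arrive 01:00 UTC on Jan 24.
Flight 2 in UTC: 19:08 − 9:30 = 09:38 on Jan 24.
+11 hours 10 minutes → arrive 20:48 UTC on Jan 24.
Flight 1 lands earlier by 19 hours 48 minutes.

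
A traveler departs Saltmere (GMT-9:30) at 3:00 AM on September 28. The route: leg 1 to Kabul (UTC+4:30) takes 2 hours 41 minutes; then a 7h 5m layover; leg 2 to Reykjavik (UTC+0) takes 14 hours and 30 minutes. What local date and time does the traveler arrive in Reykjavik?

Convert departure to UTC: 3:00 AM + 9:30 = 12:30 PM UTC on Sep 28.
Add 2 hours and 41 minutes leg 1 → 3:11 PM UTC.
Add 7 hours 5 minutes layover in Kabul → 10:16 PM UTC.
Add 14 hours and 30 minutes leg 2 → 12:46 PM UTC (Sep 29).
Reykjavik is UTC+0, so local arrival is the same: 12:46 PM on Sep 29.

12:46 PM on Sep 29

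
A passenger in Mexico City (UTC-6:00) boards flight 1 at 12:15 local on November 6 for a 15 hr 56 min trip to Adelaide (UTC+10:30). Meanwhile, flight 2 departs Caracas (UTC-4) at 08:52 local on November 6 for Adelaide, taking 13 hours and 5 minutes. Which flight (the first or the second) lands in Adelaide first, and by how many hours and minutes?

the second, by 8 hours 14 minutes

Flight 1 in UTC: 12:15 + 6:00 = 18:15 on Nov 6.
+15 hours and 56 minutes → arrive 10:11 UTC on Nov 7.
Flight 2 in UTC: 08:52 + 4:00 = 12:52 on Nov 6.
+13 hours 5 minutes → arrive 01:57 UTC on Nov 7.
Flight 2 lands earlier by 8 hours 14 minutes.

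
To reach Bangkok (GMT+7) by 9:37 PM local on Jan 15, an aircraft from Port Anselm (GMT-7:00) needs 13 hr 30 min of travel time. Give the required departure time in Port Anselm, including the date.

6:07 PM on January 14

Target arrival in UTC: 9:37 PM − 7:00 = 2:37 PM on Jan 15.
Subtract 13 hours 30 minutes → departure 1:07 AM UTC on Jan 15.
Port Anselm is UTC−7:00: 1:07 AM − 7:00 = 6:07 PM on Jan 14.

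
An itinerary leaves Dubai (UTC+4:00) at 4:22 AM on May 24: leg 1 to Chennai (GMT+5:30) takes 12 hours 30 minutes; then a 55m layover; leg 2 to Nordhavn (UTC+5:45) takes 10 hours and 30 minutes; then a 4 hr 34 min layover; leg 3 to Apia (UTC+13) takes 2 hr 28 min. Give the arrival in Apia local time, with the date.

8:19 PM on May 25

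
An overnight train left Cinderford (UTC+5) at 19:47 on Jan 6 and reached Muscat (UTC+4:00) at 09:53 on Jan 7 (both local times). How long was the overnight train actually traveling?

15 hours 6 minutes

Departure in UTC: 19:47 − 5:00 = 14:47 on Jan 6.
Arrival in UTC: 09:53 − 4:00 = 05:53 on Jan 7.
Elapsed = 05:53 − 14:47 (+1 day) = 15 hours 6 minutes.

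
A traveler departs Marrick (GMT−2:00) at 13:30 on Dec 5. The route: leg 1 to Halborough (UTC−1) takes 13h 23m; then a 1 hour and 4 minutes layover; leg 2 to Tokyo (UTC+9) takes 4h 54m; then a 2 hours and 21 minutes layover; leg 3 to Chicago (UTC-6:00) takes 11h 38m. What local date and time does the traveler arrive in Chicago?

Convert departure to UTC: 13:30 + 2:00 = 15:30 UTC on Dec 5.
Add 13 hours and 23 minutes leg 1 → 04:53 UTC (Dec 6).
Add 1 hour 4 minutes layover in Halborough → 05:57 UTC.
Add 4 hours and 54 minutes leg 2 → 10:51 UTC.
Add 2 hours 21 minutes layover in Tokyo → 13:12 UTC.
Add 11 hours and 38 minutes leg 3 → 00:50 UTC (Dec 7).
Chicago is UTC−6:00, so local arrival = 00:50 − 6:00 = 18:50 on Dec 6.

18:50 on December 6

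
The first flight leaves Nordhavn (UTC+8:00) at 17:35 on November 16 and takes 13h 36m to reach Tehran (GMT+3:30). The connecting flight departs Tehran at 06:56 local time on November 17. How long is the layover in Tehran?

4 hours 15 minutes

Convert departure to UTC: 17:35 − 8:00 = 09:35 UTC on Nov 16.
Add 13 hours 36 minutes flight time → 23:11 UTC.
Tehran is UTC+3:30, so local arrival = 23:11 + 3:30 = 02:41 on Nov 17.
Layover = 06:56 − 02:41 = 4 hours 15 minutes.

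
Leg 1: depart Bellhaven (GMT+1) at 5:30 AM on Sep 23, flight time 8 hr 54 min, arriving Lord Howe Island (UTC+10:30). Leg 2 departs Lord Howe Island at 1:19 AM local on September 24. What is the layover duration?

Convert departure to UTC: 5:30 AM − 1:00 = 4:30 AM UTC on Sep 23.
Add 8 hours and 54 minutes flight time → 1:24 PM UTC.
Lord Howe Island is UTC+10:30, so local arrival = 1:24 PM + 10:30 = 11:54 PM on Sep 23.
Layover = 1:19 AM − 11:54 PM (+1 day) = 1 hour 25 minutes.

1 hour 25 minutes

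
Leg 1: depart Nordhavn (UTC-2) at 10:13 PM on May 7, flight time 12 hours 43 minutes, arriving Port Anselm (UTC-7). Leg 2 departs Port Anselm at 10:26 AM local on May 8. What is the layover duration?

Convert departure to UTC: 10:13 PM + 2:00 = 12:13 AM UTC on May 8.
Add 12 hours 43 minutes flight time → 12:56 PM UTC.
Port Anselm is UTC−7:00, so local arrival = 12:56 PM − 7:00 = 5:56 AM on May 8.
Layover = 10:26 AM − 5:56 AM = 4 hours 30 minutes.

4 hours 30 minutes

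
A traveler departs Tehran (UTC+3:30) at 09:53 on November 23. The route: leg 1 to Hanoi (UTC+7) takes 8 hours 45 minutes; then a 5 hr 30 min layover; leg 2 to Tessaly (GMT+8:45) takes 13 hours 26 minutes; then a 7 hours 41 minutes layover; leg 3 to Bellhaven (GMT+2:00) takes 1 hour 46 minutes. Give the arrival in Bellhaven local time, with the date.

21:31 on November 24

Convert departure to UTC: 09:53 − 3:30 = 06:23 UTC on Nov 23.
Add 8 hours and 45 minutes leg 1 → 15:08 UTC.
Add 5 hours and 30 minutes layover in Hanoi → 20:38 UTC.
Add 13 hours and 26 minutes leg 2 → 10:04 UTC (Nov 24).
Add 7 hours and 41 minutes layover in Tessaly → 17:45 UTC.
Add 1 hour 46 minutes leg 3 → 19:31 UTC.
Bellhaven is UTC+2:00, so local arrival = 19:31 + 2:00 = 21:31 on Nov 24.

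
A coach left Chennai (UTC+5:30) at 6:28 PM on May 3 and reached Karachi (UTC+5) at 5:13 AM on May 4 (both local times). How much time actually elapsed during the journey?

Karachi is 0:30 behind Chennai.
Clock-face elapsed time (ignoring zones) is 10 hours 45 minutes.
Actual elapsed = 10 hours 45 minutes + 0:30 = 11 hours 15 minutes.

11 hours 15 minutes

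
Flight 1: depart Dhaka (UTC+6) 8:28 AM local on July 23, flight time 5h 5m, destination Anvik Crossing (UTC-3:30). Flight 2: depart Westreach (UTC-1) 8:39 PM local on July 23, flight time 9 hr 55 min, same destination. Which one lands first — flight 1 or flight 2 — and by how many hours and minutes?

Flight 1 in UTC: 8:28 AM − 6:00 = 2:28 AM on Jul 23.
+5 hours 5 minutes → arrive 7:33 AM UTC on Jul 23.
Flight 2 in UTC: 8:39 PM + 1:00 = 9:39 PM on Jul 23.
+9 hours and 55 minutes → arrive 7:34 AM UTC on Jul 24.
Flight 1 lands earlier by 24 hours 1 minute.

the first, by 24 hours 1 minute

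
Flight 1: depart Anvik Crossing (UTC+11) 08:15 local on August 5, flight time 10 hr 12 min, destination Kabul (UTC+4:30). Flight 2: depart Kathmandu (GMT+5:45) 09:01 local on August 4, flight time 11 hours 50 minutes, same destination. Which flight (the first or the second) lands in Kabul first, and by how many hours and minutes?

Flight 1 in UTC: 08:15 − 11:00 = 21:15 on Aug 4.
+10 hours and 12 minutes → arrive 07:27 UTC on Aug 5.
Flight 2 in UTC: 09:01 − 5:45 = 03:16 on Aug 4.
+11 hours 50 minutes → arrive 15:06 UTC on Aug 4.
Flight 2 lands earlier by 16 hours 21 minutes.

the second, by 16 hours 21 minutes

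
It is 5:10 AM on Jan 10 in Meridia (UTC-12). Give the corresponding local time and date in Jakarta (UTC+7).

12:10 AM on January 11

Jakarta is 19:00 ahead of Meridia.
Shift by the zone difference: 5:10 AM + 19:00 = 12:10 AM on Jan 11 in Jakarta.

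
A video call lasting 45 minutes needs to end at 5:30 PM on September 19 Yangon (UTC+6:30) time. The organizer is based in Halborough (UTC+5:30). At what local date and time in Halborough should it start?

3:45 PM on September 19

Target end time in UTC: 5:30 PM − 6:30 = 11:00 AM on Sep 19.
Subtract 45 minutes → start 10:15 AM UTC on Sep 19.
Halborough is UTC+5:30: 10:15 AM + 5:30 = 3:45 PM on Sep 19.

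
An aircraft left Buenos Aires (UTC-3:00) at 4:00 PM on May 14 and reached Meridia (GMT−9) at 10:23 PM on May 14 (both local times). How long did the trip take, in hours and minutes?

12 hours 23 minutes

Departure in UTC: 4:00 PM + 3:00 = 7:00 PM on May 14.
Arrival in UTC: 10:23 PM + 9:00 = 7:23 AM on May 15.
Elapsed = 7:23 AM − 7:00 PM (+1 day) = 12 hours 23 minutes.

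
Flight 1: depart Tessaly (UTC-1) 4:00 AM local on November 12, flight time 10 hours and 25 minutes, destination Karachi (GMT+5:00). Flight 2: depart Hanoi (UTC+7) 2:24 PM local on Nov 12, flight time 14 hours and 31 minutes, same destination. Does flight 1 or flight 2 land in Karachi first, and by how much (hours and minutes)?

Flight 1 in UTC: 4:00 AM + 1:00 = 5:00 AM on Nov 12.
+10 hours and 25 minutes → arrive 3:25 PM UTC on Nov 12.
Flight 2 in UTC: 2:24 PM − 7:00 = 7:24 AM on Nov 12.
+14 hours 31 minutes → arrive 9:55 PM UTC on Nov 12.
Flight 1 lands earlier by 6 hours 30 minutes.

the first, by 6 hours 30 minutes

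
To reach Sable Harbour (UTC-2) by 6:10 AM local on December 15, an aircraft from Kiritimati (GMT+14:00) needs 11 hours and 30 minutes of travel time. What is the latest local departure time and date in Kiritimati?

Target arrival in UTC: 6:10 AM + 2:00 = 8:10 AM on Dec 15.
Subtract 11 hours and 30 minutes → departure 8:40 PM UTC on Dec 14.
Kiritimati is UTC+14:00: 8:40 PM + 14:00 = 10:40 AM on Dec 15.

10:40 AM on Dec 15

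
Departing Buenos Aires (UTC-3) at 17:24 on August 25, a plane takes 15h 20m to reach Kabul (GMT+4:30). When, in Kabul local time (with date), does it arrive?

16:14 on August 26

Kabul is 7:30 ahead of Buenos Aires.
After 15 hours and 20 minutes it is 08:44 (Aug 26) in Buenos Aires.
Shift by the zone difference: 08:44 + 7:30 = 16:14 on Aug 26 in Kabul.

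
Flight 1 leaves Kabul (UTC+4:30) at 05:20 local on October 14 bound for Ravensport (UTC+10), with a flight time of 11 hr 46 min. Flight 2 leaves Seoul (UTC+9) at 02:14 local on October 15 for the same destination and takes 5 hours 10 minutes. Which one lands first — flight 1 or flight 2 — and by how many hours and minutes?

the first, by 9 hours 48 minutes

Flight 1 in UTC: 05:20 − 4:30 = 00:50 on Oct 14.
+11 hours and 46 minutes → arrive 12:36 UTC on Oct 14.
Flight 2 in UTC: 02:14 − 9:00 = 17:14 on Oct 14.
+5 hours 10 minutes → arrive 22:24 UTC on Oct 14.
Flight 1 lands earlier by 9 hours 48 minutes.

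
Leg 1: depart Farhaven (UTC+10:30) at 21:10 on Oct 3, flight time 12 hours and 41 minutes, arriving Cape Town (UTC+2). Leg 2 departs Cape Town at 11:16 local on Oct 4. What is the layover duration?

Convert departure to UTC: 21:10 − 10:30 = 10:40 UTC on Oct 3.
Add 12 hours 41 minutes flight time → 23:21 UTC.
Cape Town is UTC+2:00, so local arrival = 23:21 + 2:00 = 01:21 on Oct 4.
Layover = 11:16 − 01:21 = 9 hours 55 minutes.

9 hours 55 minutes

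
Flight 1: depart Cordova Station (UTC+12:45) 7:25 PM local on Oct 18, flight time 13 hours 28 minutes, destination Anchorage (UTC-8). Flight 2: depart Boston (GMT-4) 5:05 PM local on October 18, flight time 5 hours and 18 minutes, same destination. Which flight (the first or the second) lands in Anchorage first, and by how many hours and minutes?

the first, by 6 hours 15 minutes

Flight 1 in UTC: 7:25 PM − 12:45 = 6:40 AM on Oct 18.
+13 hours 28 minutes → arrive 8:08 PM UTC on Oct 18.
Flight 2 in UTC: 5:05 PM + 4:00 = 9:05 PM on Oct 18.
+5 hours and 18 minutes → arrive 2:23 AM UTC on Oct 19.
Flight 1 lands earlier by 6 hours 15 minutes.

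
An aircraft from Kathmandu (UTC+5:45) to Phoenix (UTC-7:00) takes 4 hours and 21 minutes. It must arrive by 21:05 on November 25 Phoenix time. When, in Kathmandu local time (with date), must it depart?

05:29 on November 26

Target arrival in UTC: 21:05 + 7:00 = 04:05 on Nov 26.
Subtract 4 hours 21 minutes → departure 23:44 UTC on Nov 25.
Kathmandu is UTC+5:45: 23:44 + 5:45 = 05:29 on Nov 26.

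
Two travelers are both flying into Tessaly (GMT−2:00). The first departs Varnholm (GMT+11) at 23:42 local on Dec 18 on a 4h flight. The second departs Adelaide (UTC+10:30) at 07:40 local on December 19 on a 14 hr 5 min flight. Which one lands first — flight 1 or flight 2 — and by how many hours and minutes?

the first, by 18 hours 33 minutes

Flight 1 in UTC: 23:42 − 11:00 = 12:42 on Dec 18.
+4 hours → arrive 16:42 UTC on Dec 18.
Flight 2 in UTC: 07:40 − 10:30 = 21:10 on Dec 18.
+14 hours and 5 minutes → arrive 11:15 UTC on Dec 19.
Flight 1 lands earlier by 18 hours 33 minutes.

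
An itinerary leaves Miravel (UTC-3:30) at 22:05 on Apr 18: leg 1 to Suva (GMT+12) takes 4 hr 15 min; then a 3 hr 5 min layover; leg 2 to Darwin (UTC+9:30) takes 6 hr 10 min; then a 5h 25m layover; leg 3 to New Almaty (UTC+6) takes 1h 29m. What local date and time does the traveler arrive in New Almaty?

03:59 on April 20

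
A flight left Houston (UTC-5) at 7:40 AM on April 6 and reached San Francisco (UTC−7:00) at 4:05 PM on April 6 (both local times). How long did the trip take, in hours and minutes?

San Francisco is 2:00 behind Houston.
Clock-face elapsed time (ignoring zones) is 8 hours 25 minutes.
Actual elapsed = 8 hours 25 minutes + 2:00 = 10 hours 25 minutes.

10 hours 25 minutes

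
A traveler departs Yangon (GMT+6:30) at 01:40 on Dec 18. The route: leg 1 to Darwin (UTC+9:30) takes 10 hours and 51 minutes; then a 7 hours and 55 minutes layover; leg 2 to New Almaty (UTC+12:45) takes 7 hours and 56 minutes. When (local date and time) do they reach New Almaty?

10:37 on Dec 19

Convert departure to UTC: 01:40 − 6:30 = 19:10 UTC on Dec 17.
Add 10 hours and 51 minutes leg 1 → 06:01 UTC (Dec 18).
Add 7 hours 55 minutes layover in Darwin → 13:56 UTC.
Add 7 hours 56 minutes leg 2 → 21:52 UTC.
New Almaty is UTC+12:45, so local arrival = 21:52 + 12:45 = 10:37 on Dec 19.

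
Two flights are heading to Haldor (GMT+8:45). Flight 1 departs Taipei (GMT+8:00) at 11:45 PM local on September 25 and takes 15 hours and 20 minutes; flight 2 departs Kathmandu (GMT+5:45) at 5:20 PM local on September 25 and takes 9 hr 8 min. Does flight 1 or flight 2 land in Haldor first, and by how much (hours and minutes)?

Flight 1 in UTC: 11:45 PM − 8:00 = 3:45 PM on Sep 25.
+15 hours and 20 minutes → arrive 7:05 AM UTC on Sep 26.
Flight 2 in UTC: 5:20 PM − 5:45 = 11:35 AM on Sep 25.
+9 hours and 8 minutes → arrive 8:43 PM UTC on Sep 25.
Flight 2 lands earlier by 10 hours 22 minutes.

the second, by 10 hours 22 minutes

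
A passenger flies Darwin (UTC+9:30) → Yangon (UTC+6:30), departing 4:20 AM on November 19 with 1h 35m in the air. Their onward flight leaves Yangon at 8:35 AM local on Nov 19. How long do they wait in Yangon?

Convert departure to UTC: 4:20 AM − 9:30 = 6:50 PM UTC on Nov 18.
Add 1 hour 35 minutes flight time → 8:25 PM UTC.
Yangon is UTC+6:30, so local arrival = 8:25 PM + 6:30 = 2:55 AM on Nov 19.
Layover = 8:35 AM − 2:55 AM = 5 hours 40 minutes.

5 hours 40 minutes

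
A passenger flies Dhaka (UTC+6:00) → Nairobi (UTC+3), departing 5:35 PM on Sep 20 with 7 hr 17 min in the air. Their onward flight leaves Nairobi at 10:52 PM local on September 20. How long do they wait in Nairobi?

1 hour

Convert departure to UTC: 5:35 PM − 6:00 = 11:35 AM UTC on Sep 20.
Add 7 hours 17 minutes flight time → 6:52 PM UTC.
Nairobi is UTC+3:00, so local arrival = 6:52 PM + 3:00 = 9:52 PM on Sep 20.
Layover = 10:52 PM − 9:52 PM = 1 hour.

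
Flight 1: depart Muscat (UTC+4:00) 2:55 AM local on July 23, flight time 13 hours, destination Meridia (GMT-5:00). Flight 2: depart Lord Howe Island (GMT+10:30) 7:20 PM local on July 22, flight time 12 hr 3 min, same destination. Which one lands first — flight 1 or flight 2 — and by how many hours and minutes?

the second, by 15 hours 2 minutes

Flight 1 in UTC: 2:55 AM − 4:00 = 10:55 PM on Jul 22.
+13 hours → arrive 11:55 AM UTC on Jul 23.
Flight 2 in UTC: 7:20 PM − 10:30 = 8:50 AM on Jul 22.
+12 hours and 3 minutes → arrive 8:53 PM UTC on Jul 22.
Flight 2 lands earlier by 15 hours 2 minutes.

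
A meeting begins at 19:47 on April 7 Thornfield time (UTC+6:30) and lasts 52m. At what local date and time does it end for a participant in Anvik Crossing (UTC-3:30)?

10:39 on April 7

Convert start to UTC: 19:47 − 6:30 = 13:17 UTC on Apr 7.
Add 52 minutes duration → 14:09 UTC.
Anvik Crossing is UTC−3:30, so local end time = 14:09 − 3:30 = 10:39 on Apr 7.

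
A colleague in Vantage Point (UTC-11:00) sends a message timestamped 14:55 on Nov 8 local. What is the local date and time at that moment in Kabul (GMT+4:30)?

06:25 on November 9

In UTC: 14:55 + 11:00 = 01:55 on Nov 9.
Kabul is UTC+4:30: 01:55 + 4:30 = 06:25 on Nov 9.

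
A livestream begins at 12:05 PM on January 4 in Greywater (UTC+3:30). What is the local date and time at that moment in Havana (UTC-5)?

In UTC: 12:05 PM − 3:30 = 8:35 AM on Jan 4.
Havana is UTC−5:00: 8:35 AM − 5:00 = 3:35 AM on Jan 4.

3:35 AM on Jan 4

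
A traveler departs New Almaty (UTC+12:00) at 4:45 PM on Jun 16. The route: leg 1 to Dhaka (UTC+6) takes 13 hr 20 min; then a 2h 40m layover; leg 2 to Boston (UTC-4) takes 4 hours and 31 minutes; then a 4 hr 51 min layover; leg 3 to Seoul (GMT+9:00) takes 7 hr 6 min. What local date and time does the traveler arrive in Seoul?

Convert departure to UTC: 4:45 PM − 12:00 = 4:45 AM UTC on Jun 16.
Add 13 hours and 20 minutes leg 1 → 6:05 PM UTC.
Add 2 hours 40 minutes layover in Dhaka → 8:45 PM UTC.
Add 4 hours 31 minutes leg 2 → 1:16 AM UTC (Jun 17).
Add 4 hours and 51 minutes layover in Boston → 6:07 AM UTC.
Add 7 hours 6 minutes leg 3 → 1:13 PM UTC.
Seoul is UTC+9:00, so local arrival = 1:13 PM + 9:00 = 10:13 PM on Jun 17.

10:13 PM on June 17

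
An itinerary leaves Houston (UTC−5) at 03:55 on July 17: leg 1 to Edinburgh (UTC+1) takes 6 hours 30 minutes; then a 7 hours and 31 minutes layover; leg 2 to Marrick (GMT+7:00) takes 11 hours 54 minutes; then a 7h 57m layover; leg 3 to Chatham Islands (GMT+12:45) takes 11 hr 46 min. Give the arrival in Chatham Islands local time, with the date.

19:18 on Jul 19

Convert departure to UTC: 03:55 + 5:00 = 08:55 UTC on Jul 17.
Add 6 hours and 30 minutes leg 1 → 15:25 UTC.
Add 7 hours and 31 minutes layover in Edinburgh → 22:56 UTC.
Add 11 hours 54 minutes leg 2 → 10:50 UTC (Jul 18).
Add 7 hours 57 minutes layover in Marrick → 18:47 UTC.
Add 11 hours 46 minutes leg 3 → 06:33 UTC (Jul 19).
Chatham Islands is UTC+12:45, so local arrival = 06:33 + 12:45 = 19:18 on Jul 19.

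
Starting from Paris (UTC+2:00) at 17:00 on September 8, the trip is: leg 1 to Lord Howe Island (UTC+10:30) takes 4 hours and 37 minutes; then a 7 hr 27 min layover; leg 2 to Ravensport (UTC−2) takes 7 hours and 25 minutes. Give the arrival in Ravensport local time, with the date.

Convert departure to UTC: 17:00 − 2:00 = 15:00 UTC on Sep 8.
Add 4 hours 37 minutes leg 1 → 19:37 UTC.
Add 7 hours and 27 minutes layover in Lord Howe Island → 03:04 UTC (Sep 9).
Add 7 hours 25 minutes leg 2 → 10:29 UTC.
Ravensport is UTC−2:00, so local arrival = 10:29 − 2:00 = 08:29 on Sep 9.

08:29 on September 9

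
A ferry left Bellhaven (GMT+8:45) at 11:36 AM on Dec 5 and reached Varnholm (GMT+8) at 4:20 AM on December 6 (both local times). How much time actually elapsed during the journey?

Departure in UTC: 11:36 AM − 8:45 = 2:51 AM on Dec 5.
Arrival in UTC: 4:20 AM − 8:00 = 8:20 PM on Dec 5.
Elapsed = 8:20 PM − 2:51 AM = 17 hours 29 minutes.

17 hours 29 minutes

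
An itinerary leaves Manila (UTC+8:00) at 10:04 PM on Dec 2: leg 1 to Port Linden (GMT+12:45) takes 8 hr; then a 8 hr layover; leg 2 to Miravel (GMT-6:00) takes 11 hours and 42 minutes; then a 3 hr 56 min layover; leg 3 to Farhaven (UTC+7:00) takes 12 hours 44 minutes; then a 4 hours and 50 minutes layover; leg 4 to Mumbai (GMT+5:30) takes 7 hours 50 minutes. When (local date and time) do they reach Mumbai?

4:36 AM on December 5

Convert departure to UTC: 10:04 PM − 8:00 = 2:04 PM UTC on Dec 2.
Add 8 hours leg 1 → 10:04 PM UTC.
Add 8 hours layover in Port Linden → 6:04 AM UTC (Dec 3).
Add 11 hours 42 minutes leg 2 → 5:46 PM UTC.
Add 3 hours and 56 minutes layover in Miravel → 9:42 PM UTC.
Add 12 hours 44 minutes leg 3 → 10:26 AM UTC (Dec 4).
Add 4 hours 50 minutes layover in Farhaven → 3:16 PM UTC.
Add 7 hours 50 minutes leg 4 → 11:06 PM UTC.
Mumbai is UTC+5:30, so local arrival = 11:06 PM + 5:30 = 4:36 AM on Dec 5.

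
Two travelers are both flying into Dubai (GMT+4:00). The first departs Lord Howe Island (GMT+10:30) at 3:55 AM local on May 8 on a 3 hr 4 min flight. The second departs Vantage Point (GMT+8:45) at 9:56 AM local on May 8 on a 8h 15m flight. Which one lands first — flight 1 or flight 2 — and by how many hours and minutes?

the first, by 12 hours 57 minutes

Flight 1 in UTC: 3:55 AM − 10:30 = 5:25 PM on May 7.
+3 hours 4 minutes → arrive 8:29 PM UTC on May 7.
Flight 2 in UTC: 9:56 AM − 8:45 = 1:11 AM on May 8.
+8 hours 15 minutes → arrive 9:26 AM UTC on May 8.
Flight 1 lands earlier by 12 hours 57 minutes.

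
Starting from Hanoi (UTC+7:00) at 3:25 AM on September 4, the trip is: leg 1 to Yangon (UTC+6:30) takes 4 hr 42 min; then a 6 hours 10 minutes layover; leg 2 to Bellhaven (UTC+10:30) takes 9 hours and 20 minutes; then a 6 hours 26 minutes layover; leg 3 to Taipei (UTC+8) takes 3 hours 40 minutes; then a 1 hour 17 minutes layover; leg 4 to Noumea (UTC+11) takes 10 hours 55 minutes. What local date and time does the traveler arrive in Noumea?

Convert departure to UTC: 3:25 AM − 7:00 = 8:25 PM UTC on Sep 3.
Add 4 hours and 42 minutes leg 1 → 1:07 AM UTC (Sep 4).
Add 6 hours 10 minutes layover in Yangon → 7:17 AM UTC.
Add 9 hours and 20 minutes leg 2 → 4:37 PM UTC.
Add 6 hours 26 minutes layover in Bellhaven → 11:03 PM UTC.
Add 3 hours 40 minutes leg 3 → 2:43 AM UTC (Sep 5).
Add 1 hour and 17 minutes layover in Taipei → 4:00 AM UTC.
Add 10 hours 55 minutes leg 4 → 2:55 PM UTC.
Noumea is UTC+11:00, so local arrival = 2:55 PM + 11:00 = 1:55 AM on Sep 6.

1:55 AM on Sep 6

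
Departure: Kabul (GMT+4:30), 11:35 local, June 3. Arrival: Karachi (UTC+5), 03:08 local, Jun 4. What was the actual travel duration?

Karachi is 0:30 ahead of Kabul.
Clock-face elapsed time (ignoring zones) is 15 hours 33 minutes.
Actual elapsed = 15 hours 33 minutes − 0:30 = 15 hours 3 minutes.

15 hours 3 minutes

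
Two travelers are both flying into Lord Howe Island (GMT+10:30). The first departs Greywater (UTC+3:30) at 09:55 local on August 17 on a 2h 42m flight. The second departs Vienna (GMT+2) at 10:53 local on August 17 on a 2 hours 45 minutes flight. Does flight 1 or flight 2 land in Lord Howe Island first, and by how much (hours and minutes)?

the first, by 2 hours 31 minutes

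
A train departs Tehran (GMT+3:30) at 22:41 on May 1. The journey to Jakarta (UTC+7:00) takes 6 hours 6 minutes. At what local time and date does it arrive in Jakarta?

08:17 on May 2

Jakarta is 3:30 ahead of Tehran.
After 6 hours 6 minutes it is 04:47 (May 2) in Tehran.
Shift by the zone difference: 04:47 + 3:30 = 08:17 on May 2 in Jakarta.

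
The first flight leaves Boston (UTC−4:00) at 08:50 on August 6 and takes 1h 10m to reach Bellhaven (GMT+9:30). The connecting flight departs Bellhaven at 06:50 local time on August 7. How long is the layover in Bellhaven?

7 hours 20 minutes

Convert departure to UTC: 08:50 + 4:00 = 12:50 UTC on Aug 6.
Add 1 hour and 10 minutes flight time → 14:00 UTC.
Bellhaven is UTC+9:30, so local arrival = 14:00 + 9:30 = 23:30 on Aug 6.
Layover = 06:50 − 23:30 (+1 day) = 7 hours 20 minutes.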